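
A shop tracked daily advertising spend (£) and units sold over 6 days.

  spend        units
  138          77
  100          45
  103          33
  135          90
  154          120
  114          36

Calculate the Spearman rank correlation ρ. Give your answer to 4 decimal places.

Rank spend: 5, 1, 2, 4, 6, 3
Rank units: 4, 3, 1, 5, 6, 2
d = rank(spend) − rank(units): 1, -2, 1, -1, 0, 1; Σd² = 8
ρ = 1 − 6Σd² / [n(n²−1)] = 1 − 6×8 / (6×35) = 1 − 48/210 ≈ 0.7714

0.7714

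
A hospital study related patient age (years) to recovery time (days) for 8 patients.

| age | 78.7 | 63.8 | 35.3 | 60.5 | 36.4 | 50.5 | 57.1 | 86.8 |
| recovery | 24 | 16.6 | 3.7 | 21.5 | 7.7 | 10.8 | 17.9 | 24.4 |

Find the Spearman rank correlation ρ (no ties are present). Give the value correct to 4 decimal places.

0.9286

Rank age: 7, 6, 1, 5, 2, 3, 4, 8
Rank recovery: 7, 4, 1, 6, 2, 3, 5, 8
d = rank(age) − rank(recovery): 0, 2, 0, -1, 0, 0, -1, 0; Σd² = 6
ρ = 1 − 6Σd² / [n(n²−1)] = 1 − 6×6 / (8×63) = 1 − 36/504 ≈ 0.9286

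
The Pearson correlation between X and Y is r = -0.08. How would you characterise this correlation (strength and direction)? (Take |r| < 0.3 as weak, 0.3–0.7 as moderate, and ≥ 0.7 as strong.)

r = -0.08 < 0 so the relationship is negative.
|r| = 0.08, which falls in the weak range.

weak negative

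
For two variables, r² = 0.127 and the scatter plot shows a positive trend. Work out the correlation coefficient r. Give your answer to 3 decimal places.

0.356

|r| = √0.127 = 0.356
The association is positive, so r = 0.356.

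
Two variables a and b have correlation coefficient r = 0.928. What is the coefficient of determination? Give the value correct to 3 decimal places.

r² = (0.928)² = 0.861

0.861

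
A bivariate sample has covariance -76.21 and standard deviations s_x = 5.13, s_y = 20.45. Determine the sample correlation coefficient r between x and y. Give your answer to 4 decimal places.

-0.7264

r = Cov(x,y) / (s_x · s_y) = -76.21 / (5.13 × 20.45)
  = -76.21 / 104.9085 ≈ -0.7264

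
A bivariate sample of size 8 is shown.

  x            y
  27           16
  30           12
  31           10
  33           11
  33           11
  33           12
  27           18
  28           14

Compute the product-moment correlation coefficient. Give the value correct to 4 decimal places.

n = 8, Σx = 242, Σy = 104, Σx² = 7370, Σy² = 1406, Σxy = 3102
nΣxy − ΣxΣy = 24816 − 25168 = -352
nΣx² − (Σx)² = 58960 − 58564 = 396; nΣy² − (Σy)² = 11248 − 10816 = 432
r = -352 / √(396 × 432) = -352 / 413.6085 ≈ -0.8510

-0.8510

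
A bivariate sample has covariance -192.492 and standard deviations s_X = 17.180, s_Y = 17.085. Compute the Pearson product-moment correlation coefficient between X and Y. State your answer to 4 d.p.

r = Cov(X,Y) / (s_X · s_Y) = -192.492 / (17.180 × 17.085)
  = -192.492 / 293.5203 ≈ -0.6558

-0.6558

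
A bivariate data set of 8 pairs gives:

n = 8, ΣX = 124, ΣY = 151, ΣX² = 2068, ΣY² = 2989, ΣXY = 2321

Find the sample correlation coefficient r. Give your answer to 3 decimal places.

-0.137

r = (nΣXY − ΣXΣY) / √[(nΣX² − (ΣX)²)(nΣY² − (ΣY)²)]
Numerator: 8×2321 − 124×151 = -156
Denominator: √[(16544 − 15376)(23912 − 22801)] = √[1168 × 1111] = 1139.1435
r = -156 / 1139.1435 ≈ -0.137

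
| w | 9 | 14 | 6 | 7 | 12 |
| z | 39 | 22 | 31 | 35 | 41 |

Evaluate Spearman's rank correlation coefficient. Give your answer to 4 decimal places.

0.0000

Rank w: 3, 5, 1, 2, 4
Rank z: 4, 1, 2, 3, 5
d = rank(w) − rank(z): -1, 4, -1, -1, -1; Σd² = 20
ρ = 1 − 6Σd² / [n(n²−1)] = 1 − 6×20 / (5×24) = 1 − 120/120 ≈ 0.0000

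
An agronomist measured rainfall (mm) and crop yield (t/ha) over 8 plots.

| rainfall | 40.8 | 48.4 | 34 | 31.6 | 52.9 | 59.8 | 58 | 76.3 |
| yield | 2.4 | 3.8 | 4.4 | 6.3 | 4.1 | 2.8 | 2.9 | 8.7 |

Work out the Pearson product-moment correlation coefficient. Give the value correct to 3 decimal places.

0.313

n = 8, Σx = 401.8, Σy = 35.4, Σx² = 21721.9, Σy² = 188, Σxy = 1846.86
nΣxy − ΣxΣy = 14774.88 − 14223.72 = 551.16
nΣx² − (Σx)² = 173775.2 − 161443.24 = 12331.96; nΣy² − (Σy)² = 1504 − 1253.16 = 250.84
r = 551.16 / √(12331.96 × 250.84) = 551.16 / 1758.7919 ≈ 0.313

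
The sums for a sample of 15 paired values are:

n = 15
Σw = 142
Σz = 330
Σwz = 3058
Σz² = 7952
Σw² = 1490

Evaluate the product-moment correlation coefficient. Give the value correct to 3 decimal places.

r = (nΣwz − ΣwΣz) / √[(nΣw² − (Σw)²)(nΣz² − (Σz)²)]
Numerator: 15×3058 − 142×330 = -990
Denominator: √[(22350 − 20164)(119280 − 108900)] = √[2186 × 10380] = 4763.4735
r = -990 / 4763.4735 ≈ -0.208

-0.208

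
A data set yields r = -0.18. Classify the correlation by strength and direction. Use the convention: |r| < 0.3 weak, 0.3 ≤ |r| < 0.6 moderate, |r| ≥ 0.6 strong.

weak negative

r = -0.18 < 0 so the relationship is negative.
|r| = 0.18, which falls in the weak range.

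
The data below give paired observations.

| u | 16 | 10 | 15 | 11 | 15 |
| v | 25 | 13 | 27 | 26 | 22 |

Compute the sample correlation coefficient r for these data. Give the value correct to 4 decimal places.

0.5991

n = 5, Σu = 67, Σv = 113, Σu² = 927, Σv² = 2683, Σuv = 1551
nΣuv − ΣuΣv = 7755 − 7571 = 184
nΣu² − (Σu)² = 4635 − 4489 = 146; nΣv² − (Σv)² = 13415 − 12769 = 646
r = 184 / √(146 × 646) = 184 / 307.1091 ≈ 0.5991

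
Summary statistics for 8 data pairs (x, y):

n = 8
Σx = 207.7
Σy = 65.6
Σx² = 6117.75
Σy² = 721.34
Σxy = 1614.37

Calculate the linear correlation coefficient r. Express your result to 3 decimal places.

r = (nΣxy − ΣxΣy) / √[(nΣx² − (Σx)²)(nΣy² − (Σy)²)]
Numerator: 8×1614.37 − 207.7×65.6 = -710.16
Denominator: √[(48942 − 43139.29)(5770.72 − 4303.36)] = √[5802.71 × 1467.36] = 2917.9898
r = -710.16 / 2917.9898 ≈ -0.243

-0.243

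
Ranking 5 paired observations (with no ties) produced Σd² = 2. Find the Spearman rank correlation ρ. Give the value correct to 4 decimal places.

0.9000

ρ = 1 − 6Σd² / [n(n²−1)] = 1 − 6×2 / (5×24)
  = 1 − 12/120 = 1 − 0.10000 ≈ 0.9000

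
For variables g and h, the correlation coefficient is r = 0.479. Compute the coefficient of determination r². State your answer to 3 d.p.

0.229

r² = (0.479)² = 0.229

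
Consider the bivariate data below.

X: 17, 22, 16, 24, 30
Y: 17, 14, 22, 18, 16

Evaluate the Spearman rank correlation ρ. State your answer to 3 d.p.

-0.500

Rank X: 2, 3, 1, 4, 5
Rank Y: 3, 1, 5, 4, 2
d = rank(X) − rank(Y): -1, 2, -4, 0, 3; Σd² = 30
ρ = 1 − 6Σd² / [n(n²−1)] = 1 − 6×30 / (5×24) = 1 − 180/120 ≈ -0.500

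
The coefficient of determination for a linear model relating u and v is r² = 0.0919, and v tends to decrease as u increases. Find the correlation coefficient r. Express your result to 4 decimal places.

|r| = √0.0919 = 0.3032
The association is negative, so r = −0.3032.

-0.3032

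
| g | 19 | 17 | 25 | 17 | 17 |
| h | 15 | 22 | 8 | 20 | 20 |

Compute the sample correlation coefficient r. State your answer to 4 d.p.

-0.9696

n = 5, Σg = 95, Σh = 85, Σg² = 1853, Σh² = 1573, Σgh = 1539
nΣgh − ΣgΣh = 7695 − 8075 = -380
nΣg² − (Σg)² = 9265 − 9025 = 240; nΣh² − (Σh)² = 7865 − 7225 = 640
r = -380 / √(240 × 640) = -380 / 391.9184 ≈ -0.9696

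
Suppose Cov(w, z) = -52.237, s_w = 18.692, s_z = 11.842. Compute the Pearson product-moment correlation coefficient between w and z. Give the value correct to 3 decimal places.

-0.236

r = Cov(w,z) / (s_w · s_z) = -52.237 / (18.692 × 11.842)
  = -52.237 / 221.3507 ≈ -0.236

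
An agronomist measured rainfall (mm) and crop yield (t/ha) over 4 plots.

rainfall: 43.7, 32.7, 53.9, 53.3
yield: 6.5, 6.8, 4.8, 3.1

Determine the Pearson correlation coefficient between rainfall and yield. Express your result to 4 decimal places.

n = 4, Σx = 183.6, Σy = 21.2, Σx² = 8725.08, Σy² = 121.14, Σxy = 930.36
nΣxy − ΣxΣy = 3721.44 − 3892.32 = -170.88
nΣx² − (Σx)² = 34900.32 − 33708.96 = 1191.36; nΣy² − (Σy)² = 484.56 − 449.44 = 35.12
r = -170.88 / √(1191.36 × 35.12) = -170.88 / 204.5497 ≈ -0.8354

-0.8354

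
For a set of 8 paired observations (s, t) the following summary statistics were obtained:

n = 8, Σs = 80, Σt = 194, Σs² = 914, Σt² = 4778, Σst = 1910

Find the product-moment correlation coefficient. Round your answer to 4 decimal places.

r = (nΣst − ΣsΣt) / √[(nΣs² − (Σs)²)(nΣt² − (Σt)²)]
Numerator: 8×1910 − 80×194 = -240
Denominator: √[(7312 − 6400)(38224 − 37636)] = √[912 × 588] = 732.2950
r = -240 / 732.2950 ≈ -0.3277

-0.3277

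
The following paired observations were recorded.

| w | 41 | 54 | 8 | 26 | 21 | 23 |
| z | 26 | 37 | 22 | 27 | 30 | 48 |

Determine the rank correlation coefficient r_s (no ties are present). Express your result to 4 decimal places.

0.3143

Rank w: 5, 6, 1, 4, 2, 3
Rank z: 2, 5, 1, 3, 4, 6
d = rank(w) − rank(z): 3, 1, 0, 1, -2, -3; Σd² = 24
ρ = 1 − 6Σd² / [n(n²−1)] = 1 − 6×24 / (6×35) = 1 − 144/210 ≈ 0.3143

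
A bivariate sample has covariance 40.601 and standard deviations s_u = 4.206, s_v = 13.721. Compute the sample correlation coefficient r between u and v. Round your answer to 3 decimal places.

r = Cov(u,v) / (s_u · s_v) = 40.601 / (4.206 × 13.721)
  = 40.601 / 57.7105 ≈ 0.704

0.704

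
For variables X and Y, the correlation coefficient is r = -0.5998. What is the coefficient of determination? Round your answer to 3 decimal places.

0.360

r² = (-0.5998)² = 0.360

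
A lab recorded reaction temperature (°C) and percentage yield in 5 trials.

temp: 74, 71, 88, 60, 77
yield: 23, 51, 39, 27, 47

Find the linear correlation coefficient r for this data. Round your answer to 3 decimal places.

n = 5, Σx = 370, Σy = 187, Σx² = 27790, Σy² = 7589, Σxy = 13994
nΣxy − ΣxΣy = 69970 − 69190 = 780
nΣx² − (Σx)² = 138950 − 136900 = 2050; nΣy² − (Σy)² = 37945 − 34969 = 2976
r = 780 / √(2050 × 2976) = 780 / 2469.9798 ≈ 0.316

0.316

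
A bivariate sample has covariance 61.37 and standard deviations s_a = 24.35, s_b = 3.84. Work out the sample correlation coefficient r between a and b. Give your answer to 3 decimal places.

r = Cov(a,b) / (s_a · s_b) = 61.37 / (24.35 × 3.84)
  = 61.37 / 93.5040 ≈ 0.656

0.656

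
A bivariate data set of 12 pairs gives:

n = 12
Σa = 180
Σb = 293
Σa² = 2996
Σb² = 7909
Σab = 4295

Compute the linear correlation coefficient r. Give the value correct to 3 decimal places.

-0.212

r = (nΣab − ΣaΣb) / √[(nΣa² − (Σa)²)(nΣb² − (Σb)²)]
Numerator: 12×4295 − 180×293 = -1200
Denominator: √[(35952 − 32400)(94908 − 85849)] = √[3552 × 9059] = 5672.5275
r = -1200 / 5672.5275 ≈ -0.212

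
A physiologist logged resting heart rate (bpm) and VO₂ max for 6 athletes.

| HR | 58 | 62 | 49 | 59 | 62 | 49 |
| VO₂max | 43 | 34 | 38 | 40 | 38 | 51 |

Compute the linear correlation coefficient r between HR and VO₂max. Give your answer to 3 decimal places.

-0.607

n = 6, Σx = 339, Σy = 244, Σx² = 19335, Σy² = 10094, Σxy = 13679
nΣxy − ΣxΣy = 82074 − 82716 = -642
nΣx² − (Σx)² = 116010 − 114921 = 1089; nΣy² − (Σy)² = 60564 − 59536 = 1028
r = -642 / √(1089 × 1028) = -642 / 1058.0605 ≈ -0.607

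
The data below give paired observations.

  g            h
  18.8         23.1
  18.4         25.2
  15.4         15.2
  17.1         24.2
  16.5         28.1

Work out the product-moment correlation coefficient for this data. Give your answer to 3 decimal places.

0.489

n = 5, Σg = 86.2, Σh = 115.8, Σg² = 1493.82, Σh² = 2774.94, Σgh = 2009.51
nΣgh − ΣgΣh = 10047.55 − 9981.96 = 65.59
nΣg² − (Σg)² = 7469.1 − 7430.44 = 38.66; nΣh² − (Σh)² = 13874.7 − 13409.64 = 465.06
r = 65.59 / √(38.66 × 465.06) = 65.59 / 134.0866 ≈ 0.489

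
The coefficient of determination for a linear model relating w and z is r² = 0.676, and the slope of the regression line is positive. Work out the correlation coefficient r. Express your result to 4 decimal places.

|r| = √0.676 = 0.8222
The association is positive, so r = 0.8222.

0.8222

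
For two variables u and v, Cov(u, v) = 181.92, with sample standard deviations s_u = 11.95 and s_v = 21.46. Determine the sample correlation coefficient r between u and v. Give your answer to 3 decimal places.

r = Cov(u,v) / (s_u · s_v) = 181.92 / (11.95 × 21.46)
  = 181.92 / 256.4470 ≈ 0.709

0.709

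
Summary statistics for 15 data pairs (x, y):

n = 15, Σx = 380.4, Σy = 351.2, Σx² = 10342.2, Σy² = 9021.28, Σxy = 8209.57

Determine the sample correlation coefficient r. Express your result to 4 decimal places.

r = (nΣxy − ΣxΣy) / √[(nΣx² − (Σx)²)(nΣy² − (Σy)²)]
Numerator: 15×8209.57 − 380.4×351.2 = -10452.93
Denominator: √[(155133 − 144704.16)(135319.2 − 123341.44)] = √[10428.84 × 11977.76] = 11176.4996
r = -10452.93 / 11176.4996 ≈ -0.9353

-0.9353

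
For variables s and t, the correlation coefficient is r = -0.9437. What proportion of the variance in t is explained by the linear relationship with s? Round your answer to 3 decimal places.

0.891

r² = (-0.9437)² = 0.891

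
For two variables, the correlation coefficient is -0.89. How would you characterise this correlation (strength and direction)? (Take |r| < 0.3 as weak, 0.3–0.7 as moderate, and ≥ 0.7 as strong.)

r = -0.89 < 0 so the relationship is negative.
|r| = 0.89, which falls in the strong range.

strong negative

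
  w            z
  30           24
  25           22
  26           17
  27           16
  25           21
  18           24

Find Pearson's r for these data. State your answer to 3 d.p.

-0.288

n = 6, Σw = 151, Σz = 124, Σw² = 3879, Σz² = 2622, Σwz = 3101
nΣwz − ΣwΣz = 18606 − 18724 = -118
nΣw² − (Σw)² = 23274 − 22801 = 473; nΣz² − (Σz)² = 15732 − 15376 = 356
r = -118 / √(473 × 356) = -118 / 410.3511 ≈ -0.288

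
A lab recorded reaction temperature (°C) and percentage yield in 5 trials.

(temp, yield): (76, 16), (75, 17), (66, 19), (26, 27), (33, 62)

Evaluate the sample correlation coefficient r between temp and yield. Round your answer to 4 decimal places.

-0.6960

n = 5, Σx = 276, Σy = 141, Σx² = 17522, Σy² = 5479, Σxy = 6493
nΣxy − ΣxΣy = 32465 − 38916 = -6451
nΣx² − (Σx)² = 87610 − 76176 = 11434; nΣy² − (Σy)² = 27395 − 19881 = 7514
r = -6451 / √(11434 × 7514) = -6451 / 9269.0386 ≈ -0.6960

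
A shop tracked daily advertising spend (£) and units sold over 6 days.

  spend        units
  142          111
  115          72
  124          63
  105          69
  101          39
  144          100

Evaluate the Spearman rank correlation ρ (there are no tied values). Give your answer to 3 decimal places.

Rank spend: 5, 3, 4, 2, 1, 6
Rank units: 6, 4, 2, 3, 1, 5
d = rank(spend) − rank(units): -1, -1, 2, -1, 0, 1; Σd² = 8
ρ = 1 − 6Σd² / [n(n²−1)] = 1 − 6×8 / (6×35) = 1 − 48/210 ≈ 0.771

0.771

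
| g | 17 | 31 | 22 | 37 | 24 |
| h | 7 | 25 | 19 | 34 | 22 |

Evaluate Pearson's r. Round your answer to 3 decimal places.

n = 5, Σg = 131, Σh = 107, Σg² = 3679, Σh² = 2675, Σgh = 3098
nΣgh − ΣgΣh = 15490 − 14017 = 1473
nΣg² − (Σg)² = 18395 − 17161 = 1234; nΣh² − (Σh)² = 13375 − 11449 = 1926
r = 1473 / √(1234 × 1926) = 1473 / 1541.6498 ≈ 0.955

0.955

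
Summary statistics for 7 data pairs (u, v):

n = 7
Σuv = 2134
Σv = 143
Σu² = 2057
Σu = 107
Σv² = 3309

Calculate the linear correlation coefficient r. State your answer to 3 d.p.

r = (nΣuv − ΣuΣv) / √[(nΣu² − (Σu)²)(nΣv² − (Σv)²)]
Numerator: 7×2134 − 107×143 = -363
Denominator: √[(14399 − 11449)(23163 − 20449)] = √[2950 × 2714] = 2829.5406
r = -363 / 2829.5406 ≈ -0.128

-0.128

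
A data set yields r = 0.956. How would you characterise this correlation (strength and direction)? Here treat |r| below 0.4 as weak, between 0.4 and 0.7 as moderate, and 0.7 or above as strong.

r = 0.956 > 0 so the relationship is positive.
|r| = 0.956, which falls in the strong range.

strong positive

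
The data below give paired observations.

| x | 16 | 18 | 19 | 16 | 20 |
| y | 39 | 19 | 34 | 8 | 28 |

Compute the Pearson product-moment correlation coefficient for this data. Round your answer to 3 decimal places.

0.245

n = 5, Σx = 89, Σy = 128, Σx² = 1597, Σy² = 3886, Σxy = 2300
nΣxy − ΣxΣy = 11500 − 11392 = 108
nΣx² − (Σx)² = 7985 − 7921 = 64; nΣy² − (Σy)² = 19430 − 16384 = 3046
r = 108 / √(64 × 3046) = 108 / 441.5246 ≈ 0.245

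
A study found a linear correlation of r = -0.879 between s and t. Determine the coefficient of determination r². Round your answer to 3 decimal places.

0.773

r² = (-0.879)² = 0.773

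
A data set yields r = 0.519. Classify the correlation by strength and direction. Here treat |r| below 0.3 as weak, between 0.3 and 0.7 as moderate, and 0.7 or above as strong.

moderate positive

r = 0.519 > 0 so the relationship is positive.
|r| = 0.519, which falls in the moderate range.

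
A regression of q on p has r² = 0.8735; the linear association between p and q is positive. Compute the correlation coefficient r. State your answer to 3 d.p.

|r| = √0.8735 = 0.935
The association is positive, so r = 0.935.

0.935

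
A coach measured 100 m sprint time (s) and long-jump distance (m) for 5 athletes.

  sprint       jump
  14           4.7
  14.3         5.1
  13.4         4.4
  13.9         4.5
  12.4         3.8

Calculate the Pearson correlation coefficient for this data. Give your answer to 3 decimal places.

0.962

n = 5, Σx = 68, Σy = 22.5, Σx² = 927.02, Σy² = 102.15, Σxy = 307.36
nΣxy − ΣxΣy = 1536.8 − 1530 = 6.8
nΣx² − (Σx)² = 4635.1 − 4624 = 11.1; nΣy² − (Σy)² = 510.75 − 506.25 = 4.5
r = 6.8 / √(11.1 × 4.5) = 6.8 / 7.0675 ≈ 0.962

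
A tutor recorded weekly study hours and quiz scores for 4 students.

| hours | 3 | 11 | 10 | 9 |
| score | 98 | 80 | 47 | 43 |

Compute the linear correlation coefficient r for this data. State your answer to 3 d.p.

n = 4, Σx = 33, Σy = 268, Σx² = 311, Σy² = 20062, Σxy = 2031
nΣxy − ΣxΣy = 8124 − 8844 = -720
nΣx² − (Σx)² = 1244 − 1089 = 155; nΣy² − (Σy)² = 80248 − 71824 = 8424
r = -720 / √(155 × 8424) = -720 / 1142.6811 ≈ -0.630

-0.630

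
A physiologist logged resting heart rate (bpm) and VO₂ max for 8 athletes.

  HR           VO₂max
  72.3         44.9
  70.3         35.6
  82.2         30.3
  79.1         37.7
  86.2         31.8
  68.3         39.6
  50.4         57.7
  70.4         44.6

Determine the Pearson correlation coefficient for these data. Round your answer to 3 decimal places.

-0.905

n = 8, Σx = 579.2, Σy = 322.2, Σx² = 42774.68, Σy² = 13520.6, Σxy = 22715.44
nΣxy − ΣxΣy = 181723.52 − 186618.24 = -4894.72
nΣx² − (Σx)² = 342197.44 − 335472.64 = 6724.8; nΣy² − (Σy)² = 108164.8 − 103812.84 = 4351.96
r = -4894.72 / √(6724.8 × 4351.96) = -4894.72 / 5409.8115 ≈ -0.905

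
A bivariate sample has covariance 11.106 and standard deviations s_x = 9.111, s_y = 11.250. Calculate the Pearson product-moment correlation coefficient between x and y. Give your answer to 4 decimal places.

0.1084

r = Cov(x,y) / (s_x · s_y) = 11.106 / (9.111 × 11.250)
  = 11.106 / 102.4988 ≈ 0.1084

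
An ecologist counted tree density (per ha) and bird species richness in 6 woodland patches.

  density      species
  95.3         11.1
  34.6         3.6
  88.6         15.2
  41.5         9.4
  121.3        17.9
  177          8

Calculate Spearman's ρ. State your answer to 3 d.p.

0.371

Rank density: 4, 1, 3, 2, 5, 6
Rank species: 4, 1, 5, 3, 6, 2
d = rank(density) − rank(species): 0, 0, -2, -1, -1, 4; Σd² = 22
ρ = 1 − 6Σd² / [n(n²−1)] = 1 − 6×22 / (6×35) = 1 − 132/210 ≈ 0.371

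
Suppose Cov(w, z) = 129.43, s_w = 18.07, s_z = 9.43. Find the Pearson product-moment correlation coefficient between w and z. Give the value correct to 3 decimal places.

r = Cov(w,z) / (s_w · s_z) = 129.43 / (18.07 × 9.43)
  = 129.43 / 170.4001 ≈ 0.760

0.760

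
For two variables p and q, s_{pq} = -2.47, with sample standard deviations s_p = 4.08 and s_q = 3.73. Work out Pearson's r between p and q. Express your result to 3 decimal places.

r = Cov(p,q) / (s_p · s_q) = -2.47 / (4.08 × 3.73)
  = -2.47 / 15.2184 ≈ -0.162

-0.162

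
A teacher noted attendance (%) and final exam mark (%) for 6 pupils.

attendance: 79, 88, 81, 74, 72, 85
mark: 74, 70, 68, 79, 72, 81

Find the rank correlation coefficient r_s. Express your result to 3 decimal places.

-0.143

Rank attendance: 3, 6, 4, 2, 1, 5
Rank mark: 4, 2, 1, 5, 3, 6
d = rank(attendance) − rank(mark): -1, 4, 3, -3, -2, -1; Σd² = 40
ρ = 1 − 6Σd² / [n(n²−1)] = 1 − 6×40 / (6×35) = 1 − 240/210 ≈ -0.143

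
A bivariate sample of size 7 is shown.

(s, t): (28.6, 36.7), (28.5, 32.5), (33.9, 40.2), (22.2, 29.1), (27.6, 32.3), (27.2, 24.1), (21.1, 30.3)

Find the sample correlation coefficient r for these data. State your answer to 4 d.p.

0.6503

n = 7, Σs = 189.1, Σt = 225.2, Σs² = 5219.07, Σt² = 7408.18, Σst = 6171
nΣst − ΣsΣt = 43197 − 42585.32 = 611.68
nΣs² − (Σs)² = 36533.49 − 35758.81 = 774.68; nΣt² − (Σt)² = 51857.26 − 50715.04 = 1142.22
r = 611.68 / √(774.68 × 1142.22) = 611.68 / 940.6673 ≈ 0.6503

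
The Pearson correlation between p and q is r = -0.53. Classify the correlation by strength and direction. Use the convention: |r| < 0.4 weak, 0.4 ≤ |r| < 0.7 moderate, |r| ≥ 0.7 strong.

r = -0.53 < 0 so the relationship is negative.
|r| = 0.53, which falls in the moderate range.

moderate negative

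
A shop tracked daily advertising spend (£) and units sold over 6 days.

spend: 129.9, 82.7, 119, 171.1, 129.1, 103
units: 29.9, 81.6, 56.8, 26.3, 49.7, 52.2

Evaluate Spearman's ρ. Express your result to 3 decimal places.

-0.943

Rank spend: 5, 1, 3, 6, 4, 2
Rank units: 2, 6, 5, 1, 3, 4
d = rank(spend) − rank(units): 3, -5, -2, 5, 1, -2; Σd² = 68
ρ = 1 − 6Σd² / [n(n²−1)] = 1 − 6×68 / (6×35) = 1 − 408/210 ≈ -0.943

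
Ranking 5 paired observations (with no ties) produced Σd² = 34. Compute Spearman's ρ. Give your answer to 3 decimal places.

ρ = 1 − 6Σd² / [n(n²−1)] = 1 − 6×34 / (5×24)
  = 1 − 204/120 = 1 − 1.7000 ≈ -0.700

-0.700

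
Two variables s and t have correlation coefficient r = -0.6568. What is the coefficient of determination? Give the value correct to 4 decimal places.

0.4314

r² = (-0.6568)² = 0.4314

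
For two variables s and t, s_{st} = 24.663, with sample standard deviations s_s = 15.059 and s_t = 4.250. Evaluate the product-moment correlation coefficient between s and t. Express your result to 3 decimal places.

r = Cov(s,t) / (s_s · s_t) = 24.663 / (15.059 × 4.250)
  = 24.663 / 64.0007 ≈ 0.385

0.385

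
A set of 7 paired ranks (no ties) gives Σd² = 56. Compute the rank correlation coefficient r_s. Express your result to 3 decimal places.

ρ = 1 − 6Σd² / [n(n²−1)] = 1 − 6×56 / (7×48)
  = 1 − 336/336 = 1 − 1.0000 ≈ 0.000

0.000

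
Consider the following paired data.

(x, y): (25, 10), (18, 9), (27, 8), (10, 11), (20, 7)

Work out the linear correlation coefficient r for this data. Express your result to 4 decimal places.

n = 5, Σx = 100, Σy = 45, Σx² = 2178, Σy² = 415, Σxy = 878
nΣxy − ΣxΣy = 4390 − 4500 = -110
nΣx² − (Σx)² = 10890 − 10000 = 890; nΣy² − (Σy)² = 2075 − 2025 = 50
r = -110 / √(890 × 50) = -110 / 210.9502 ≈ -0.5215

-0.5215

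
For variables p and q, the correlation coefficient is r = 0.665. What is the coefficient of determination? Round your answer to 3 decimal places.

0.442

r² = (0.665)² = 0.442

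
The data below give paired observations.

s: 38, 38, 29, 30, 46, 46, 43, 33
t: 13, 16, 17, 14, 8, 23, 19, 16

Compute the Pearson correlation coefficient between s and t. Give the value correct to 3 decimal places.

0.066

n = 8, Σs = 303, Σt = 126, Σs² = 11799, Σt² = 2120, Σst = 4786
nΣst − ΣsΣt = 38288 − 38178 = 110
nΣs² − (Σs)² = 94392 − 91809 = 2583; nΣt² − (Σt)² = 16960 − 15876 = 1084
r = 110 / √(2583 × 1084) = 110 / 1673.3117 ≈ 0.066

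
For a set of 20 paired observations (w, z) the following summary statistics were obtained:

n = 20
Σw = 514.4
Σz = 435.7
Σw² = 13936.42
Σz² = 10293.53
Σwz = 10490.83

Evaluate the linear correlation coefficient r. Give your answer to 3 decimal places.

-0.951

r = (nΣwz − ΣwΣz) / √[(nΣw² − (Σw)²)(nΣz² − (Σz)²)]
Numerator: 20×10490.83 − 514.4×435.7 = -14307.48
Denominator: √[(278728.4 − 264607.36)(205870.6 − 189834.49)] = √[14121.04 × 16036.11] = 15048.1411
r = -14307.48 / 15048.1411 ≈ -0.951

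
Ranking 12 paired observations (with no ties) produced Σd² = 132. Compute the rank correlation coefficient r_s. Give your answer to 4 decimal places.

ρ = 1 − 6Σd² / [n(n²−1)] = 1 − 6×132 / (12×143)
  = 1 − 792/1716 = 1 − 0.46154 ≈ 0.5385

0.5385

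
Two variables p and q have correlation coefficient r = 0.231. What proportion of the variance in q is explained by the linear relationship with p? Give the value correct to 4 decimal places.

r² = (0.231)² = 0.0534

0.0534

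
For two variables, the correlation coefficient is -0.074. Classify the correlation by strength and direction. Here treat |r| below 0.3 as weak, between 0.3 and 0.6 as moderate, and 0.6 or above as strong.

weak negative

r = -0.074 < 0 so the relationship is negative.
|r| = 0.074, which falls in the weak range.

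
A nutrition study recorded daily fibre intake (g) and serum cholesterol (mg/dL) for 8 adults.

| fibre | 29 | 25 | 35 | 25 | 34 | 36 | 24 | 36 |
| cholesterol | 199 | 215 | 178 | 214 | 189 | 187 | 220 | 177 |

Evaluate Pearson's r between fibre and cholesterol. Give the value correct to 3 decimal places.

n = 8, Σx = 244, Σy = 1579, Σx² = 7640, Σy² = 313725, Σxy = 47536
nΣxy − ΣxΣy = 380288 − 385276 = -4988
nΣx² − (Σx)² = 61120 − 59536 = 1584; nΣy² − (Σy)² = 2509800 − 2493241 = 16559
r = -4988 / √(1584 × 16559) = -4988 / 5121.4701 ≈ -0.974

-0.974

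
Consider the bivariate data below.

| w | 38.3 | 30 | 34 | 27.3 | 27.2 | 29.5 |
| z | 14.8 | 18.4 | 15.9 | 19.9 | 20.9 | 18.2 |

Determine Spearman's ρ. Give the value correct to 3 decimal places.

-0.943

Rank w: 6, 4, 5, 2, 1, 3
Rank z: 1, 4, 2, 5, 6, 3
d = rank(w) − rank(z): 5, 0, 3, -3, -5, 0; Σd² = 68
ρ = 1 − 6Σd² / [n(n²−1)] = 1 − 6×68 / (6×35) = 1 − 408/210 ≈ -0.943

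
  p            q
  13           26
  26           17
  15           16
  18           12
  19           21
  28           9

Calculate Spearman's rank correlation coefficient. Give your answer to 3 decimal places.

-0.543

Rank p: 1, 5, 2, 3, 4, 6
Rank q: 6, 4, 3, 2, 5, 1
d = rank(p) − rank(q): -5, 1, -1, 1, -1, 5; Σd² = 54
ρ = 1 − 6Σd² / [n(n²−1)] = 1 − 6×54 / (6×35) = 1 − 324/210 ≈ -0.543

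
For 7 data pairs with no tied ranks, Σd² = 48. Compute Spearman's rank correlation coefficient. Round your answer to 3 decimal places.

0.143

ρ = 1 − 6Σd² / [n(n²−1)] = 1 − 6×48 / (7×48)
  = 1 − 288/336 = 1 − 0.8571 ≈ 0.143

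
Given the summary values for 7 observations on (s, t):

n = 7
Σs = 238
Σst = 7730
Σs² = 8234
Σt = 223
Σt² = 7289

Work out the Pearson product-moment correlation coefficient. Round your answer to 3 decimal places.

r = (nΣst − ΣsΣt) / √[(nΣs² − (Σs)²)(nΣt² − (Σt)²)]
Numerator: 7×7730 − 238×223 = 1036
Denominator: √[(57638 − 56644)(51023 − 49729)] = √[994 × 1294] = 1134.1235
r = 1036 / 1134.1235 ≈ 0.913

0.913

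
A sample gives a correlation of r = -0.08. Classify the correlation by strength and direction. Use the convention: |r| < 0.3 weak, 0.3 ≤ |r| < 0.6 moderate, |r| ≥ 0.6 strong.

weak negative

r = -0.08 < 0 so the relationship is negative.
|r| = 0.08, which falls in the weak range.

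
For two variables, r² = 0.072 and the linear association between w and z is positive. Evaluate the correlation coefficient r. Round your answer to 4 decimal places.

|r| = √0.072 = 0.2683
The association is positive, so r = 0.2683.

0.2683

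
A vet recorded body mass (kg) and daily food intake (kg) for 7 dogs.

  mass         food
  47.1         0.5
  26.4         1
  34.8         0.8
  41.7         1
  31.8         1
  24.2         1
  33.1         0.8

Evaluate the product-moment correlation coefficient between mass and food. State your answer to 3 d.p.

-0.698

n = 7, Σx = 239.1, Σy = 6.1, Σx² = 8557.79, Σy² = 5.53, Σxy = 201.97
nΣxy − ΣxΣy = 1413.79 − 1458.51 = -44.72
nΣx² − (Σx)² = 59904.53 − 57168.81 = 2735.72; nΣy² − (Σy)² = 38.71 − 37.21 = 1.5
r = -44.72 / √(2735.72 × 1.5) = -44.72 / 64.0592 ≈ -0.698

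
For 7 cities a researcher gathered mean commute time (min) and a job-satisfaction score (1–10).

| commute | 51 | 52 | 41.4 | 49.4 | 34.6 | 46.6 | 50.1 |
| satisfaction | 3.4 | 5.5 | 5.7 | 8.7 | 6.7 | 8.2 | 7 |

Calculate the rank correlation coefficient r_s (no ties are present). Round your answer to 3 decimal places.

Rank commute: 6, 7, 2, 4, 1, 3, 5
Rank satisfaction: 1, 2, 3, 7, 4, 6, 5
d = rank(commute) − rank(satisfaction): 5, 5, -1, -3, -3, -3, 0; Σd² = 78
ρ = 1 − 6Σd² / [n(n²−1)] = 1 − 6×78 / (7×48) = 1 − 468/336 ≈ -0.393

-0.393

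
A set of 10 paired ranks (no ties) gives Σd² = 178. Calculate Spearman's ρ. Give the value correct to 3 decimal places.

-0.079

ρ = 1 − 6Σd² / [n(n²−1)] = 1 − 6×178 / (10×99)
  = 1 − 1068/990 = 1 − 1.0788 ≈ -0.079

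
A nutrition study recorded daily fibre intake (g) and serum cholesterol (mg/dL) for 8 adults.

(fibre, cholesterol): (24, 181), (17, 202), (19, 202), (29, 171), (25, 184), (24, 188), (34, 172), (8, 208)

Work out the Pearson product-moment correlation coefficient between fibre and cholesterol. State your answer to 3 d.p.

-0.934

n = 8, Σx = 180, Σy = 1508, Σx² = 4488, Σy² = 285658, Σxy = 33199
nΣxy − ΣxΣy = 265592 − 271440 = -5848
nΣx² − (Σx)² = 35904 − 32400 = 3504; nΣy² − (Σy)² = 2285264 − 2274064 = 11200
r = -5848 / √(3504 × 11200) = -5848 / 6264.5670 ≈ -0.934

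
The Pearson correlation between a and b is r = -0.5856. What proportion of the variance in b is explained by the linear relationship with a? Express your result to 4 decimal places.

r² = (-0.5856)² = 0.3429

0.3429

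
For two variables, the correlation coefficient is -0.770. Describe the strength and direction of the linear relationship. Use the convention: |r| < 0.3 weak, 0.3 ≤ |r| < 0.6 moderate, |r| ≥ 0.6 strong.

r = -0.770 < 0 so the relationship is negative.
|r| = 0.770, which falls in the strong range.

strong negative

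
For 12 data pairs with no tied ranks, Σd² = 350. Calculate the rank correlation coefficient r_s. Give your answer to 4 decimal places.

ρ = 1 − 6Σd² / [n(n²−1)] = 1 − 6×350 / (12×143)
  = 1 − 2100/1716 = 1 − 1.22378 ≈ -0.2238

-0.2238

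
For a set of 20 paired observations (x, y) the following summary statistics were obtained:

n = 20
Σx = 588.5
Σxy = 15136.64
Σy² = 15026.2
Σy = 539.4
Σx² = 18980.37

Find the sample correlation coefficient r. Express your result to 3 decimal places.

-0.824

r = (nΣxy − ΣxΣy) / √[(nΣx² − (Σx)²)(nΣy² − (Σy)²)]
Numerator: 20×15136.64 − 588.5×539.4 = -14704.1
Denominator: √[(379607.4 − 346332.25)(300524 − 290952.36)] = √[33275.15 × 9571.64] = 17846.5054
r = -14704.1 / 17846.5054 ≈ -0.824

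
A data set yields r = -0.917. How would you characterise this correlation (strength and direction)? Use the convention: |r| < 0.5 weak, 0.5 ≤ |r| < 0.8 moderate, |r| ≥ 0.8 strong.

strong negative

r = -0.917 < 0 so the relationship is negative.
|r| = 0.917, which falls in the strong range.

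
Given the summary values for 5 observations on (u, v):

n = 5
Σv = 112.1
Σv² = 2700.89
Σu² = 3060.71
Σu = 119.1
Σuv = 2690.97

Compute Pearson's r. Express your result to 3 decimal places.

0.101

r = (nΣuv − ΣuΣv) / √[(nΣu² − (Σu)²)(nΣv² − (Σv)²)]
Numerator: 5×2690.97 − 119.1×112.1 = 103.74
Denominator: √[(15303.55 − 14184.81)(13504.45 − 12566.41)] = √[1118.74 × 938.04] = 1024.4134
r = 103.74 / 1024.4134 ≈ 0.101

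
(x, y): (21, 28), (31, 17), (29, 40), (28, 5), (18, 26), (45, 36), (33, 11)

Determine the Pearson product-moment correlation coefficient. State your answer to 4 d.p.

0.1364

n = 7, Σx = 205, Σy = 163, Σx² = 6465, Σy² = 4791, Σxy = 4866
nΣxy − ΣxΣy = 34062 − 33415 = 647
nΣx² − (Σx)² = 45255 − 42025 = 3230; nΣy² − (Σy)² = 33537 − 26569 = 6968
r = 647 / √(3230 × 6968) = 647 / 4744.1164 ≈ 0.1364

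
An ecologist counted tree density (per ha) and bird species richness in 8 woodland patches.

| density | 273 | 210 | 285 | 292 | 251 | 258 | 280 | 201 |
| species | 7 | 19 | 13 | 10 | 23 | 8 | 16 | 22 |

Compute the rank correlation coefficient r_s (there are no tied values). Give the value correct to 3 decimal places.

Rank density: 5, 2, 7, 8, 3, 4, 6, 1
Rank species: 1, 6, 4, 3, 8, 2, 5, 7
d = rank(density) − rank(species): 4, -4, 3, 5, -5, 2, 1, -6; Σd² = 132
ρ = 1 − 6Σd² / [n(n²−1)] = 1 − 6×132 / (8×63) = 1 − 792/504 ≈ -0.571

-0.571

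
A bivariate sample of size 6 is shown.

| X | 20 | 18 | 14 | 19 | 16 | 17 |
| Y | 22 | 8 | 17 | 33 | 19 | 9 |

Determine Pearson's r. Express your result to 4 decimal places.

0.3418

n = 6, ΣX = 104, ΣY = 108, ΣX² = 1826, ΣY² = 2368, ΣXY = 1906
nΣXY − ΣXΣY = 11436 − 11232 = 204
nΣX² − (ΣX)² = 10956 − 10816 = 140; nΣY² − (ΣY)² = 14208 − 11664 = 2544
r = 204 / √(140 × 2544) = 204 / 596.7914 ≈ 0.3418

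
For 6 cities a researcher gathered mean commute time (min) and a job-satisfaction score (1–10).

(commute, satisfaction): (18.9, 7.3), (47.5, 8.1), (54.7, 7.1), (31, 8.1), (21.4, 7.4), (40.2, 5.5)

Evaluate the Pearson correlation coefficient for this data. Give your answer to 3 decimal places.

n = 6, Σx = 213.7, Σy = 43.5, Σx² = 8640.55, Σy² = 319.93, Σxy = 1541.65
nΣxy − ΣxΣy = 9249.9 − 9295.95 = -46.05
nΣx² − (Σx)² = 51843.3 − 45667.69 = 6175.61; nΣy² − (Σy)² = 1919.58 − 1892.25 = 27.33
r = -46.05 / √(6175.61 × 27.33) = -46.05 / 410.8277 ≈ -0.112

-0.112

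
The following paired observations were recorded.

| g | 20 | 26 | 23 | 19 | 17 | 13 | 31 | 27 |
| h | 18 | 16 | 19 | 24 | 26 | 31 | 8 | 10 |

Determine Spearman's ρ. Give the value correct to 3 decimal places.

Rank g: 4, 6, 5, 3, 2, 1, 8, 7
Rank h: 4, 3, 5, 6, 7, 8, 1, 2
d = rank(g) − rank(h): 0, 3, 0, -3, -5, -7, 7, 5; Σd² = 166
ρ = 1 − 6Σd² / [n(n²−1)] = 1 − 6×166 / (8×63) = 1 − 996/504 ≈ -0.976

-0.976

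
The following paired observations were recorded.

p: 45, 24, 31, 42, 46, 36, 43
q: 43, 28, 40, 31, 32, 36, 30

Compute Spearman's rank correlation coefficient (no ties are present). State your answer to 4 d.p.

Rank p: 6, 1, 2, 4, 7, 3, 5
Rank q: 7, 1, 6, 3, 4, 5, 2
d = rank(p) − rank(q): -1, 0, -4, 1, 3, -2, 3; Σd² = 40
ρ = 1 − 6Σd² / [n(n²−1)] = 1 − 6×40 / (7×48) = 1 − 240/336 ≈ 0.2857

0.2857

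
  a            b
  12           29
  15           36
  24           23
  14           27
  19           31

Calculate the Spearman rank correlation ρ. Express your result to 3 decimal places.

Rank a: 1, 3, 5, 2, 4
Rank b: 3, 5, 1, 2, 4
d = rank(a) − rank(b): -2, -2, 4, 0, 0; Σd² = 24
ρ = 1 − 6Σd² / [n(n²−1)] = 1 − 6×24 / (5×24) = 1 − 144/120 ≈ -0.200

-0.200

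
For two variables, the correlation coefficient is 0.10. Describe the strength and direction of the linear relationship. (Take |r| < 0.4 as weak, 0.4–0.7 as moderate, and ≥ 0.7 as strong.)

r = 0.10 > 0 so the relationship is positive.
|r| = 0.10, which falls in the weak range.

weak positive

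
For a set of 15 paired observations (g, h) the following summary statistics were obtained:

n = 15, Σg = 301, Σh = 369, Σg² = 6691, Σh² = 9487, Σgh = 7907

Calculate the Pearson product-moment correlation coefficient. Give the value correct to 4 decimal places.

r = (nΣgh − ΣgΣh) / √[(nΣg² − (Σg)²)(nΣh² − (Σh)²)]
Numerator: 15×7907 − 301×369 = 7536
Denominator: √[(100365 − 90601)(142305 − 136161)] = √[9764 × 6144] = 7745.3222
r = 7536 / 7745.3222 ≈ 0.9730

0.9730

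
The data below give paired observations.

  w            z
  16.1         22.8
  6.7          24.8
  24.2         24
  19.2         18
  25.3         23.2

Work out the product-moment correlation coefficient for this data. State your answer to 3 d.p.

-0.221

n = 5, Σw = 91.5, Σz = 112.8, Σw² = 1898.47, Σz² = 2573.12, Σwz = 2046.6
nΣwz − ΣwΣz = 10233 − 10321.2 = -88.2
nΣw² − (Σw)² = 9492.35 − 8372.25 = 1120.1; nΣz² − (Σz)² = 12865.6 − 12723.84 = 141.76
r = -88.2 / √(1120.1 × 141.76) = -88.2 / 398.4788 ≈ -0.221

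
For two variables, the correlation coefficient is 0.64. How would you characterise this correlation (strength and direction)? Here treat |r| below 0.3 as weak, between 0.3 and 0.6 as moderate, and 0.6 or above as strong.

r = 0.64 > 0 so the relationship is positive.
|r| = 0.64, which falls in the strong range.

strong positive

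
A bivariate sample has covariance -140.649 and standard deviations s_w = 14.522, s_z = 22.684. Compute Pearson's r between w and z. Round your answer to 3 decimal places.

-0.427

r = Cov(w,z) / (s_w · s_z) = -140.649 / (14.522 × 22.684)
  = -140.649 / 329.4170 ≈ -0.427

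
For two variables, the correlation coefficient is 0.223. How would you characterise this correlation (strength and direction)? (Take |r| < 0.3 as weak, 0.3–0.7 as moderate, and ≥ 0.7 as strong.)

r = 0.223 > 0 so the relationship is positive.
|r| = 0.223, which falls in the weak range.

weak positive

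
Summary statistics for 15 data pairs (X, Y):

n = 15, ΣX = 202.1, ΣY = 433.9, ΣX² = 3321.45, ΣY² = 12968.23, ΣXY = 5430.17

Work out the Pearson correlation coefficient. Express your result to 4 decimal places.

r = (nΣXY − ΣXΣY) / √[(nΣX² − (ΣX)²)(nΣY² − (ΣY)²)]
Numerator: 15×5430.17 − 202.1×433.9 = -6238.64
Denominator: √[(49821.75 − 40844.41)(194523.45 − 188269.21)] = √[8977.34 × 6254.24] = 7493.0927
r = -6238.64 / 7493.0927 ≈ -0.8326

-0.8326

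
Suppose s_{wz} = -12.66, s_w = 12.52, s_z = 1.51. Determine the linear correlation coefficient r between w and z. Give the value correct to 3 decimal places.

r = Cov(w,z) / (s_w · s_z) = -12.66 / (12.52 × 1.51)
  = -12.66 / 18.9052 ≈ -0.670

-0.670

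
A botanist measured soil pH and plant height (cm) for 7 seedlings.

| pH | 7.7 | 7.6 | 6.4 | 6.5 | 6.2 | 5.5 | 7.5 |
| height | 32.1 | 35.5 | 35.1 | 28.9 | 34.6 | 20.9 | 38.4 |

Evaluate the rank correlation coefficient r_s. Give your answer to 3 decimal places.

Rank pH: 7, 6, 3, 4, 2, 1, 5
Rank height: 3, 6, 5, 2, 4, 1, 7
d = rank(pH) − rank(height): 4, 0, -2, 2, -2, 0, -2; Σd² = 32
ρ = 1 − 6Σd² / [n(n²−1)] = 1 − 6×32 / (7×48) = 1 − 192/336 ≈ 0.429

0.429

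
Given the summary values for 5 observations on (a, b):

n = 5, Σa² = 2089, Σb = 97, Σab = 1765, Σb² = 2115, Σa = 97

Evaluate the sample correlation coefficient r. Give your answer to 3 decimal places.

r = (nΣab − ΣaΣb) / √[(nΣa² − (Σa)²)(nΣb² − (Σb)²)]
Numerator: 5×1765 − 97×97 = -584
Denominator: √[(10445 − 9409)(10575 − 9409)] = √[1036 × 1166] = 1099.0796
r = -584 / 1099.0796 ≈ -0.531

-0.531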